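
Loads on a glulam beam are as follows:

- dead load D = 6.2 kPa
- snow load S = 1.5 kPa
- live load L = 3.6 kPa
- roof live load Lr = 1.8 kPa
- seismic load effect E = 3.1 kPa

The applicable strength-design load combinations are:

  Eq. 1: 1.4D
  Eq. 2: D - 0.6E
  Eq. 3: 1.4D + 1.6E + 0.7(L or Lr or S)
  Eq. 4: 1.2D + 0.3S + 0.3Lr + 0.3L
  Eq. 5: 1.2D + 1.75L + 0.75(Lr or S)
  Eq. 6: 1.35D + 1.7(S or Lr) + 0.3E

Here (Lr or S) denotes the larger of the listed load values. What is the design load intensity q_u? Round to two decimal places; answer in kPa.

16.16 kPa

(L or Lr or S) → L = 3.6 kPa; (Lr or S) → Lr = 1.8 kPa; (S or Lr) → Lr = 1.8 kPa.
Eq. 1: 1.4(6.2) = 8.68
Eq. 2: 1.0(6.2) - 0.6(3.1) = 6.20 - 1.86 = 4.34
Eq. 3: 1.4(6.2) + 1.6(3.1) + 0.7(3.6) = 8.68 + 4.96 + 2.52 = 16.16
Eq. 4: 1.2(6.2) + 0.3(1.5) + 0.3(1.8) + 0.3(3.6) = 7.44 + 0.45 + 0.54 + 1.08 = 9.51
Eq. 5: 1.2(6.2) + 1.75(3.6) + 0.75(1.8) = 7.44 + 6.30 + 1.35 = 15.09
Eq. 6: 1.35(6.2) + 1.7(1.8) + 0.3(3.1) = 8.37 + 3.06 + 0.93 = 12.36
Combination 3 governs: q_u = 16.16 kPa.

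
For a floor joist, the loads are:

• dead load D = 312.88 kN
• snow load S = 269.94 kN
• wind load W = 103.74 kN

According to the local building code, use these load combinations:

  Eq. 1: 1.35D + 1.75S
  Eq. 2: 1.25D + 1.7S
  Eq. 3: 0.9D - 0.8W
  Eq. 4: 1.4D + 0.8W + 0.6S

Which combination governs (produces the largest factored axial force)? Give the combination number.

Combination 1

Eq. 1: 1.35(312.88) + 1.75(269.94) = 894.78
Eq. 2: 1.25(312.88) + 1.7(269.94) = 391.10 + 458.90 = 850.00
Eq. 3: 0.9(312.88) - 0.8(103.74) = 281.59 - 82.99 = 198.60
Eq. 4: 1.4(312.88) + 0.8(103.74) + 0.6(269.94) = 682.99
The largest value is 894.78 kN from combination 1.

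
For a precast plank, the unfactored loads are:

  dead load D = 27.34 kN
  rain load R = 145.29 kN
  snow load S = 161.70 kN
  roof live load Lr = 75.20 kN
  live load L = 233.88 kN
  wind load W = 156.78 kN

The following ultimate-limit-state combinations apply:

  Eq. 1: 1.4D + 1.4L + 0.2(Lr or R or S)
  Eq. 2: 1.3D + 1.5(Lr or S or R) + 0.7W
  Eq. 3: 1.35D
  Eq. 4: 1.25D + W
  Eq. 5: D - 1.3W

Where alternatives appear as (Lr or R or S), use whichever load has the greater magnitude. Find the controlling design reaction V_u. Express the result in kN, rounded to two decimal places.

(Lr or R or S) → S = 161.70 kN; (Lr or S or R) → S = 161.70 kN.
Eq. 1: 1.4(27.34) + 1.4(233.88) + 0.2(161.70) = 38.28 + 327.43 + 32.34 = 398.05
Eq. 2: 1.3(27.34) + 1.5(161.70) + 0.7(156.78) = 35.54 + 242.55 + 109.75 = 387.84
Eq. 3: 1.35(27.34) = 36.91
Eq. 4: 1.25(27.34) + 1.0(156.78) = 34.18 + 156.78 = 190.96
Eq. 5: 1.0(27.34) - 1.3(156.78) = 27.34 - 203.81 = -176.47
The controlling combination is 1, giving 398.05 kN.

398.05 kN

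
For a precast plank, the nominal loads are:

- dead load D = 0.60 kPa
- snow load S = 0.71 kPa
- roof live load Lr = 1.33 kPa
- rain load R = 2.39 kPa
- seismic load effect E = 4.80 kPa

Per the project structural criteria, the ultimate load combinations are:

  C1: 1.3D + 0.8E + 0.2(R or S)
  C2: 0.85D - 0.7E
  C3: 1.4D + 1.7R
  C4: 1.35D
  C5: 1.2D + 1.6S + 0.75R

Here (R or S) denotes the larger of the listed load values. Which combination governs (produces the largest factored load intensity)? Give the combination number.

(R or S) → R = 2.39 kPa.
C1: 1.3(0.60) + 0.8(4.80) + 0.2(2.39) = 0.78 + 3.84 + 0.48 = 5.10
C2: 0.85(0.60) - 0.7(4.80) = 0.51 - 3.36 = -2.85
C3: 1.4(0.60) + 1.7(2.39) = 0.84 + 4.06 = 4.90
C4: 1.35(0.60) = 0.81
C5: 1.2(0.60) + 1.6(0.71) + 0.75(2.39) = 0.72 + 1.14 + 1.79 = 3.65
The largest value is 5.10 kPa from combination 1.

Combination 1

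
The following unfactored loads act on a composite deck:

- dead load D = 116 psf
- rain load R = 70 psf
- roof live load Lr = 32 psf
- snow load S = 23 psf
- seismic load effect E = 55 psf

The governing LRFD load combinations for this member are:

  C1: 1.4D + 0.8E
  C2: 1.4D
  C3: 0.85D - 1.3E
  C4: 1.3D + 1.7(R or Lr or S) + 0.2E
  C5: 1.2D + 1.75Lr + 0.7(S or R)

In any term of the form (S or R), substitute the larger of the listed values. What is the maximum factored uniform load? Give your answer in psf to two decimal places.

280.80 psf

(R or Lr or S) → R = 70 psf; (S or R) → R = 70 psf.
C1: 1.4(116) + 0.8(55) = 162.40 + 44.00 = 206.40
C2: 1.4(116) = 162.40
C3: 0.85(116) - 1.3(55) = 98.60 - 71.50 = 27.10
C4: 1.3(116) + 1.7(70) + 0.2(55) = 150.80 + 119.00 + 11.00 = 280.80
C5: 1.2(116) + 1.75(32) + 0.7(70) = 139.20 + 56.00 + 49.00 = 244.20
Maximum is from combination 4.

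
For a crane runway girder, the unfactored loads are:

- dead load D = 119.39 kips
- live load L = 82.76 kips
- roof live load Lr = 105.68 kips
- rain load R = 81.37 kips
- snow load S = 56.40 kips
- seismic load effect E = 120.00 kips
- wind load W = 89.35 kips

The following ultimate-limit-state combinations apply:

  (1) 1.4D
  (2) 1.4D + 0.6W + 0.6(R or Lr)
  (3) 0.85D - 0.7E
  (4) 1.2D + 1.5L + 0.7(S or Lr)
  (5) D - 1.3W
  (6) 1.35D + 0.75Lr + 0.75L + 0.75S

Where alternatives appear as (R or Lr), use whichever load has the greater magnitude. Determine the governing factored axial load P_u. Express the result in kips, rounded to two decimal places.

(R or Lr) → Lr = 105.68 kips; (S or Lr) → Lr = 105.68 kips.
(1) 1.4(119.39) = 167.15
(2) 1.4(119.39) + 0.6(89.35) + 0.6(105.68) = 284.16
(3) 0.85(119.39) - 0.7(120.00) = 17.48
(4) 1.2(119.39) + 1.5(82.76) + 0.7(105.68) = 341.38
(5) 1.0(119.39) - 1.3(89.35) = 3.24
(6) 1.35(119.39) + 0.75(105.68) + 0.75(82.76) + 0.75(56.40) = 344.81
Maximum is from combination 6.

344.81 kips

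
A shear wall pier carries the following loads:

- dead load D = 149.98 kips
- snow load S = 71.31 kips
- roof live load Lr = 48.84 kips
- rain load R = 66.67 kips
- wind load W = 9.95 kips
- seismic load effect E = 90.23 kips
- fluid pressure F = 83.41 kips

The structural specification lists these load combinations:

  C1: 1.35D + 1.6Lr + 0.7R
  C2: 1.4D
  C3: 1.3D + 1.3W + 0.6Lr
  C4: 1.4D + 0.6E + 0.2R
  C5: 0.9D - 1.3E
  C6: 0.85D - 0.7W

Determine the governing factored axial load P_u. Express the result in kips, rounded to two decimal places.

327.29 kips

C1: 1.35(149.98) + 1.6(48.84) + 0.7(66.67) = 327.29
C2: 1.4(149.98) = 209.97
C3: 1.3(149.98) + 1.3(9.95) + 0.6(48.84) = 237.21
C4: 1.4(149.98) + 0.6(90.23) + 0.2(66.67) = 277.44
C5: 0.9(149.98) - 1.3(90.23) = 17.68
C6: 0.85(149.98) - 0.7(9.95) = 120.52
Maximum is from combination 1.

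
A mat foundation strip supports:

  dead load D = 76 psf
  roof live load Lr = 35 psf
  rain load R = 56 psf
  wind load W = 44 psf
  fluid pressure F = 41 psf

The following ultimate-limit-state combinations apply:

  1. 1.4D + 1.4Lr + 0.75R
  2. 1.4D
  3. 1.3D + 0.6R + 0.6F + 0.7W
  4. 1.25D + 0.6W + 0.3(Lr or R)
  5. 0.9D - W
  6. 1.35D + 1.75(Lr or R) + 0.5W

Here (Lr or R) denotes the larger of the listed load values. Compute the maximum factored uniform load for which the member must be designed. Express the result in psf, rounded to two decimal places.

222.60 psf

(Lr or R) → R = 56 psf.
1. 1.4(76) + 1.4(35) + 0.75(56) = 106.40 + 49.00 + 42.00 = 197.40
2. 1.4(76) = 106.40
3. 1.3(76) + 0.6(56) + 0.6(41) + 0.7(44) = 98.80 + 33.60 + 24.60 + 30.80 = 187.80
4. 1.25(76) + 0.6(44) + 0.3(56) = 95.00 + 26.40 + 16.80 = 138.20
5. 0.9(76) - 1.0(44) = 68.40 - 44.00 = 24.40
6. 1.35(76) + 1.75(56) + 0.5(44) = 102.60 + 98.00 + 22.00 = 222.60
Maximum is from combination 6.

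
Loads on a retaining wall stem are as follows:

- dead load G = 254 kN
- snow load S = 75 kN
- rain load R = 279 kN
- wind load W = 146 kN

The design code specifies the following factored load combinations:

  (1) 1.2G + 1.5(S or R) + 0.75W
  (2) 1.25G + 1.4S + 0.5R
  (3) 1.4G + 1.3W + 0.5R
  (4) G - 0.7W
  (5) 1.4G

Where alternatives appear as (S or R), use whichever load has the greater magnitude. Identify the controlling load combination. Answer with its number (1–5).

Combination 1

(S or R) → R = 279 kN.
(1) 1.2(254) + 1.5(279) + 0.75(146) = 304.80 + 418.50 + 109.50 = 832.80
(2) 1.25(254) + 1.4(75) + 0.5(279) = 317.50 + 105.00 + 139.50 = 562.00
(3) 1.4(254) + 1.3(146) + 0.5(279) = 355.60 + 189.80 + 139.50 = 684.90
(4) 1.0(254) - 0.7(146) = 254.00 - 102.20 = 151.80
(5) 1.4(254) = 355.60
The largest value is 832.80 kN from combination 1.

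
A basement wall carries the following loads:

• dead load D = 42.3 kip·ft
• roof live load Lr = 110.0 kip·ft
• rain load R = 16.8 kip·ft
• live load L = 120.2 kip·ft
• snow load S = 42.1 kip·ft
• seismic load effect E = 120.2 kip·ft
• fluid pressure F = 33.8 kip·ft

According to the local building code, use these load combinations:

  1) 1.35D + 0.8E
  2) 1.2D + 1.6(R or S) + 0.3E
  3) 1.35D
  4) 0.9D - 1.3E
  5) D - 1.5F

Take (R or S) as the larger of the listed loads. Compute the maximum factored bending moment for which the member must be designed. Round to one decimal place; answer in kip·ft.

(R or S) → S = 42.1 kip·ft.
1) 1.35(42.3) + 0.8(120.2) = 57.1 + 96.2 = 153.3
2) 1.2(42.3) + 1.6(42.1) + 0.3(120.2) = 154.2
3) 1.35(42.3) = 57.1
4) 0.9(42.3) - 1.3(120.2) = 38.1 - 156.3 = -118.2
5) 1.0(42.3) - 1.5(33.8) = 42.3 - 50.7 = -8.4
Combination 2 governs: M_u = 154.2 kip·ft.

154.2 kip·ft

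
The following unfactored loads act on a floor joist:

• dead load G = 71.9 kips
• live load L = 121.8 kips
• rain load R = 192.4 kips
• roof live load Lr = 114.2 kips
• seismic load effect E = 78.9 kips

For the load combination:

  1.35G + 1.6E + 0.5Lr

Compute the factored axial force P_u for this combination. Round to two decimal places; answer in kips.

1.35(71.9) + 1.6(78.9) + 0.5(114.2) = 280.41
P_u = 280.41 kips.

280.41 kips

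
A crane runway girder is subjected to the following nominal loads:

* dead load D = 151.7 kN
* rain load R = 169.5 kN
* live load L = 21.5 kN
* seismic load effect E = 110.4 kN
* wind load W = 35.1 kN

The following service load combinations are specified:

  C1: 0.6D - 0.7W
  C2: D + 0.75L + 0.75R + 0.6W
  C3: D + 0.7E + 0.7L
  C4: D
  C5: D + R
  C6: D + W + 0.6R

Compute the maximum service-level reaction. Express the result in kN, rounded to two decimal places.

C1: 0.6(151.7) - 0.7(35.1) = 91.02 - 24.57 = 66.45
C2: 1.0(151.7) + 0.75(21.5) + 0.75(169.5) + 0.6(35.1) = 316.01
C3: 1.0(151.7) + 0.7(110.4) + 0.7(21.5) = 151.70 + 77.28 + 15.05 = 244.03
C4: 1.0(151.7) = 151.70
C5: 1.0(151.7) + 1.0(169.5) = 151.70 + 169.50 = 321.20
C6: 1.0(151.7) + 1.0(35.1) + 0.6(169.5) = 151.70 + 35.10 + 101.70 = 288.50
Maximum is from combination 5.

321.20 kN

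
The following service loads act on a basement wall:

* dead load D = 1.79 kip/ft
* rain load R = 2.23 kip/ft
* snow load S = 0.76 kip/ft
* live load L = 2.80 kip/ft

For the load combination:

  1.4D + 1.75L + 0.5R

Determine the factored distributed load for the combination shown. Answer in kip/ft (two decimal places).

1.4(1.79) + 1.75(2.80) + 0.5(2.23) = 8.52
w_u = 8.52 kip/ft.

8.52 kip/ft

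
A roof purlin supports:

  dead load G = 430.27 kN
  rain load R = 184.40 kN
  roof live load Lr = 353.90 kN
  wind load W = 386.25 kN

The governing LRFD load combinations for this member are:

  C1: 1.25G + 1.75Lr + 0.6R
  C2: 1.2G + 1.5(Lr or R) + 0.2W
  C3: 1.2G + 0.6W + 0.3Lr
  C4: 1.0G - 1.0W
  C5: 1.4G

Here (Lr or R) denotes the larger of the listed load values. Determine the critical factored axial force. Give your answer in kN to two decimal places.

1267.80 kN

(Lr or R) → Lr = 353.90 kN.
C1: 1.25(430.27) + 1.75(353.90) + 0.6(184.40) = 1267.80
C2: 1.2(430.27) + 1.5(353.90) + 0.2(386.25) = 1124.42
C3: 1.2(430.27) + 0.6(386.25) + 0.3(353.90) = 854.24
C4: 1.0(430.27) - 1.0(386.25) = 44.02
C5: 1.4(430.27) = 602.38
Combination 1 governs: N_u = 1267.80 kN.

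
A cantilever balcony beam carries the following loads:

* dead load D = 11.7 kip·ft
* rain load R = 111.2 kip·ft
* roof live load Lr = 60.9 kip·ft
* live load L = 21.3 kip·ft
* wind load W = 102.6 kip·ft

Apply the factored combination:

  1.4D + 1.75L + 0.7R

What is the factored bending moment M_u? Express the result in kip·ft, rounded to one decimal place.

131.5 kip·ft

1.4(11.7) + 1.75(21.3) + 0.7(111.2) = 131.5
M_u = 131.5 kip·ft.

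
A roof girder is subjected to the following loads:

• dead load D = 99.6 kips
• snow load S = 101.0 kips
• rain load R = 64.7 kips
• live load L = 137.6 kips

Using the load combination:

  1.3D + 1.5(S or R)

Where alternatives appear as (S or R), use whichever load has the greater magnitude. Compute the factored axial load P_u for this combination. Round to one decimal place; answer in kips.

(S or R) → S = 101.0 kips.
1.3(99.6) + 1.5(101.0) = 281.0
P_u = 281.0 kips.

281.0 kips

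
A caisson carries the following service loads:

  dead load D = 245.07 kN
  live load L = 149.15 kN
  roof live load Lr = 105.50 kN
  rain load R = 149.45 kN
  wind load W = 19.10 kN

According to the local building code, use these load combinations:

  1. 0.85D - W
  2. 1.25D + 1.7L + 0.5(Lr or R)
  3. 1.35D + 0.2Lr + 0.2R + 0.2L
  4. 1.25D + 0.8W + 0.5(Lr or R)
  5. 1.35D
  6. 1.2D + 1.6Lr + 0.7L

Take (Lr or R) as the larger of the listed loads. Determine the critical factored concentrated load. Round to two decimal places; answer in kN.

634.62 kN

(Lr or R) → R = 149.45 kN.
1. 0.85(245.07) - 1.0(19.10) = 208.31 - 19.10 = 189.21
2. 1.25(245.07) + 1.7(149.15) + 0.5(149.45) = 634.62
3. 1.35(245.07) + 0.2(105.50) + 0.2(149.45) + 0.2(149.15) = 330.84 + 21.10 + 29.89 + 29.83 = 411.66
4. 1.25(245.07) + 0.8(19.10) + 0.5(149.45) = 396.34
5. 1.35(245.07) = 330.84
6. 1.2(245.07) + 1.6(105.50) + 0.7(149.15) = 294.08 + 168.80 + 104.41 = 567.29
Maximum is from combination 2.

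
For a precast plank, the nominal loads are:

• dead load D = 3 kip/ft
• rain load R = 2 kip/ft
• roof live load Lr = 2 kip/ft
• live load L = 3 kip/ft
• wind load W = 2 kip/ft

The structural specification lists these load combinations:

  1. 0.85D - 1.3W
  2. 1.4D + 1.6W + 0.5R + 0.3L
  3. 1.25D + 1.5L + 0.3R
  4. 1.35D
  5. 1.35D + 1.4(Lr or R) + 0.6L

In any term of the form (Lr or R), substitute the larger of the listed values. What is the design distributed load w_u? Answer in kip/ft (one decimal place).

9.3 kip/ft

(Lr or R) → Lr = 2 kip/ft.
1. 0.85(3) - 1.3(2) = -0.1
2. 1.4(3) + 1.6(2) + 0.5(2) + 0.3(3) = 9.3
3. 1.25(3) + 1.5(3) + 0.3(2) = 8.9
4. 1.35(3) = 4.1
5. 1.35(3) + 1.4(2) + 0.6(3) = 8.7
The controlling combination is 2, giving 9.3 kip/ft.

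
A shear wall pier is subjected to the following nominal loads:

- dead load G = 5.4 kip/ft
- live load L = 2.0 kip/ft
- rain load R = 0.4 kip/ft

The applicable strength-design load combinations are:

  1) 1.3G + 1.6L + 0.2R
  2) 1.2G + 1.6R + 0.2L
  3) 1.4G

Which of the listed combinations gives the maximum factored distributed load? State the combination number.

1) 1.3(5.4) + 1.6(2.0) + 0.2(0.4) = 7.02 + 3.20 + 0.08 = 10.30
2) 1.2(5.4) + 1.6(0.4) + 0.2(2.0) = 6.48 + 0.64 + 0.40 = 7.52
3) 1.4(5.4) = 7.56
The largest value is 10.30 kip/ft from combination 1.

Combination 1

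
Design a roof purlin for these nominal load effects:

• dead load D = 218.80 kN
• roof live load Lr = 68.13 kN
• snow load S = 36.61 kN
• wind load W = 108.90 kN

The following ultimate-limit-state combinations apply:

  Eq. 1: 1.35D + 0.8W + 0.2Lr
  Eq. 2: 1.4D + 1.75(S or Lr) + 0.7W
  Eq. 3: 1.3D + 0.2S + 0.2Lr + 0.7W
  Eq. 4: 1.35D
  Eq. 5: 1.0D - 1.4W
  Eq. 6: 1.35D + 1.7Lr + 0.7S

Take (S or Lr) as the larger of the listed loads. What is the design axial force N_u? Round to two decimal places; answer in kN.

(S or Lr) → Lr = 68.13 kN.
Eq. 1: 1.35(218.80) + 0.8(108.90) + 0.2(68.13) = 396.13
Eq. 2: 1.4(218.80) + 1.75(68.13) + 0.7(108.90) = 501.78
Eq. 3: 1.3(218.80) + 0.2(36.61) + 0.2(68.13) + 0.7(108.90) = 381.62
Eq. 4: 1.35(218.80) = 295.38
Eq. 5: 1.0(218.80) - 1.4(108.90) = 66.34
Eq. 6: 1.35(218.80) + 1.7(68.13) + 0.7(36.61) = 436.83
Combination 2 governs: N_u = 501.78 kN.

501.78 kN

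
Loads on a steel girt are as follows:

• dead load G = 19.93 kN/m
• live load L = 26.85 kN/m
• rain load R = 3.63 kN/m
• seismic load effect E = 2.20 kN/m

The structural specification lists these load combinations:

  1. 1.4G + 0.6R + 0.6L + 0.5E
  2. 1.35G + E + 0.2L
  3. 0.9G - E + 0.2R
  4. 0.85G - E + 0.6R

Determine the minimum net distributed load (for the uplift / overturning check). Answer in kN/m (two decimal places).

1. 1.4(19.93) + 0.6(3.63) + 0.6(26.85) + 0.5(2.20) = 27.90 + 2.18 + 16.11 + 1.10 = 47.29
2. 1.35(19.93) + 1.0(2.20) + 0.2(26.85) = 26.91 + 2.20 + 5.37 = 34.48
3. 0.9(19.93) - 1.0(2.20) + 0.2(3.63) = 16.46
4. 0.85(19.93) - 1.0(2.20) + 0.6(3.63) = 16.94 - 2.20 + 2.18 = 16.92
Combination 3 gives the minimum: 16.46 kN/m.

16.46 kN/m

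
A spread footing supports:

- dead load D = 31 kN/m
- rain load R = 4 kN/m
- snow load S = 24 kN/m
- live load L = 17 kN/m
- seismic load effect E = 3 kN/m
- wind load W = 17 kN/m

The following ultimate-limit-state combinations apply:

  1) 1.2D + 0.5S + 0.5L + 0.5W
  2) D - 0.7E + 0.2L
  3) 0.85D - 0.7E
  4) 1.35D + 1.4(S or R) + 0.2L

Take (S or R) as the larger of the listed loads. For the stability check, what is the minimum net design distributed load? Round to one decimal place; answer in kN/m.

(S or R) → S = 24 kN/m.
1) 1.2(31) + 0.5(24) + 0.5(17) + 0.5(17) = 66.2
2) 1.0(31) - 0.7(3) + 0.2(17) = 32.3
3) 0.85(31) - 0.7(3) = 24.3
4) 1.35(31) + 1.4(24) + 0.2(17) = 78.9
Combination 3 gives the minimum: 24.3 kN/m.

24.3 kN/m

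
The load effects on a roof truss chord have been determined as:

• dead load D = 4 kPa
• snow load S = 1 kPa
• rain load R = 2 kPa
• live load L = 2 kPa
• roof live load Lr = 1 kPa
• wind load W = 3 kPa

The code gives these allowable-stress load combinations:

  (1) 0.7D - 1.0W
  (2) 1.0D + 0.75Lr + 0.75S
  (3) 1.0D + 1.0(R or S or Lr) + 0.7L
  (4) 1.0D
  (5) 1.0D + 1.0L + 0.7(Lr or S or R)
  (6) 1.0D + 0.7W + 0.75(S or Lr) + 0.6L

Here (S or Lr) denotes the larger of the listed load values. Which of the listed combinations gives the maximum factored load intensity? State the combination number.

Combination 6

(R or S or Lr) → R = 2 kPa; (Lr or S or R) → R = 2 kPa; (S or Lr) → S = 1 kPa.
(1) 0.7(4) - 1.0(3) = 2.8 - 3.0 = -0.2
(2) 1.0(4) + 0.75(1) + 0.75(1) = 5.5
(3) 1.0(4) + 1.0(2) + 0.7(2) = 4.0 + 2.0 + 1.4 = 7.4
(4) 1.0(4) = 4.0
(5) 1.0(4) + 1.0(2) + 0.7(2) = 4.0 + 2.0 + 1.4 = 7.4
(6) 1.0(4) + 0.7(3) + 0.75(1) + 0.6(2) = 4.0 + 2.1 + 0.8 + 1.2 = 8.1
The largest value is 8.1 kPa from combination 6.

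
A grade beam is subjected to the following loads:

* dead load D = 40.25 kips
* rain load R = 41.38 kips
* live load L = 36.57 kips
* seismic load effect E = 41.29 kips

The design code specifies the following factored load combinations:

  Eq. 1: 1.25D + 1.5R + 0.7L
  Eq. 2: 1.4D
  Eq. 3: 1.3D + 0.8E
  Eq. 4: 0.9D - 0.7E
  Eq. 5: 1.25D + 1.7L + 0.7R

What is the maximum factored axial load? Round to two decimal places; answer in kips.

Eq. 1: 1.25(40.25) + 1.5(41.38) + 0.7(36.57) = 50.31 + 62.07 + 25.60 = 137.98
Eq. 2: 1.4(40.25) = 56.35
Eq. 3: 1.3(40.25) + 0.8(41.29) = 52.33 + 33.03 = 85.36
Eq. 4: 0.9(40.25) - 0.7(41.29) = 7.32
Eq. 5: 1.25(40.25) + 1.7(36.57) + 0.7(41.38) = 50.31 + 62.17 + 28.97 = 141.45
The controlling combination is 5, giving 141.45 kips.

141.45 kips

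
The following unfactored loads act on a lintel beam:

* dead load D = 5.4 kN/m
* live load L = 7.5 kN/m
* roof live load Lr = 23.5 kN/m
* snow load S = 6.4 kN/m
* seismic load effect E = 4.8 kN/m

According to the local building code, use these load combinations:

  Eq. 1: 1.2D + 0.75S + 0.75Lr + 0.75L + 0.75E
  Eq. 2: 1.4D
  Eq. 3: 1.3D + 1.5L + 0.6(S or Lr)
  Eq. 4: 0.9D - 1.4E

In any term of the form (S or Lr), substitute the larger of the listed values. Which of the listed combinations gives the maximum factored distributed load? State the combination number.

(S or Lr) → Lr = 23.5 kN/m.
Eq. 1: 1.2(5.4) + 0.75(6.4) + 0.75(23.5) + 0.75(7.5) + 0.75(4.8) = 38.1
Eq. 2: 1.4(5.4) = 7.6
Eq. 3: 1.3(5.4) + 1.5(7.5) + 0.6(23.5) = 32.4
Eq. 4: 0.9(5.4) - 1.4(4.8) = -1.9
The largest value is 38.1 kN/m from combination 1.

Combination 1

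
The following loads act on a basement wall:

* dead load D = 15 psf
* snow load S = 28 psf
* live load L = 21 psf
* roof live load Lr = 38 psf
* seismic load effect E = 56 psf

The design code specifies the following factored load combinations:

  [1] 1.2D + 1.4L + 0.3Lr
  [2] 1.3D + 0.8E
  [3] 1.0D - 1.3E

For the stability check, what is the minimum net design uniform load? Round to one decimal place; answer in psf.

-57.8 psf

[1] 1.2(15) + 1.4(21) + 0.3(38) = 18.0 + 29.4 + 11.4 = 58.8
[2] 1.3(15) + 0.8(56) = 19.5 + 44.8 = 64.3
[3] 1.0(15) - 1.3(56) = 15.0 - 72.8 = -57.8
Combination 3 gives the minimum: -57.8 psf.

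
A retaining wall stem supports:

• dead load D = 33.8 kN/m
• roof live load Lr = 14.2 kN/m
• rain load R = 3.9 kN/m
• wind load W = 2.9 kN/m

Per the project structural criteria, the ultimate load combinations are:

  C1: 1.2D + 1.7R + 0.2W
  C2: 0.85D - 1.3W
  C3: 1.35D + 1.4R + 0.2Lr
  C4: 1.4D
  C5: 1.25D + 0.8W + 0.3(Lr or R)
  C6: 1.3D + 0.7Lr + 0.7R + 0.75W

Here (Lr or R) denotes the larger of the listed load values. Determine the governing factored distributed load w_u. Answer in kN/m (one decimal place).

(Lr or R) → Lr = 14.2 kN/m.
C1: 1.2(33.8) + 1.7(3.9) + 0.2(2.9) = 47.8
C2: 0.85(33.8) - 1.3(2.9) = 25.0
C3: 1.35(33.8) + 1.4(3.9) + 0.2(14.2) = 53.9
C4: 1.4(33.8) = 47.3
C5: 1.25(33.8) + 0.8(2.9) + 0.3(14.2) = 48.8
C6: 1.3(33.8) + 0.7(14.2) + 0.7(3.9) + 0.75(2.9) = 58.8
Combination 6 governs: w_u = 58.8 kN/m.

58.8 kN/m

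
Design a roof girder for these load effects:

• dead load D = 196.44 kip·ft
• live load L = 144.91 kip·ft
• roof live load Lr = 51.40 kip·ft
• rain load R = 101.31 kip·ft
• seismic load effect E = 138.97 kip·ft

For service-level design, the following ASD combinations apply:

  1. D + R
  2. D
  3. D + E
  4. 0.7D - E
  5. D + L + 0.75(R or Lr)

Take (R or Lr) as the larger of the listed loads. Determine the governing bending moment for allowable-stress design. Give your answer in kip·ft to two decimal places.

417.33 kip·ft

(R or Lr) → R = 101.31 kip·ft.
1. 1.0(196.44) + 1.0(101.31) = 196.44 + 101.31 = 297.75
2. 1.0(196.44) = 196.44
3. 1.0(196.44) + 1.0(138.97) = 196.44 + 138.97 = 335.41
4. 0.7(196.44) - 1.0(138.97) = 137.51 - 138.97 = -1.46
5. 1.0(196.44) + 1.0(144.91) + 0.75(101.31) = 196.44 + 144.91 + 75.98 = 417.33
Maximum is from combination 5.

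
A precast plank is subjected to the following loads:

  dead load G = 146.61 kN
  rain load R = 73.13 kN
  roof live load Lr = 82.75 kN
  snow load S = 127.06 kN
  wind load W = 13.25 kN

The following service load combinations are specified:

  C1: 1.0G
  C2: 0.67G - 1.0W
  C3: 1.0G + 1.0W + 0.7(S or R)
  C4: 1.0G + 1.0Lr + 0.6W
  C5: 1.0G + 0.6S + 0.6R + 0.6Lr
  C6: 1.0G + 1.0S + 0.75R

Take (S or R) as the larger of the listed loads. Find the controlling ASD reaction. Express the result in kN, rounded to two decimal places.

(S or R) → S = 127.06 kN.
C1: 1.0(146.61) = 146.61
C2: 0.67(146.61) - 1.0(13.25) = 98.23 - 13.25 = 84.98
C3: 1.0(146.61) + 1.0(13.25) + 0.7(127.06) = 146.61 + 13.25 + 88.94 = 248.80
C4: 1.0(146.61) + 1.0(82.75) + 0.6(13.25) = 146.61 + 82.75 + 7.95 = 237.31
C5: 1.0(146.61) + 0.6(127.06) + 0.6(73.13) + 0.6(82.75) = 316.37
C6: 1.0(146.61) + 1.0(127.06) + 0.75(73.13) = 146.61 + 127.06 + 54.85 = 328.52
The controlling combination is 6, giving 328.52 kN.

328.52 kN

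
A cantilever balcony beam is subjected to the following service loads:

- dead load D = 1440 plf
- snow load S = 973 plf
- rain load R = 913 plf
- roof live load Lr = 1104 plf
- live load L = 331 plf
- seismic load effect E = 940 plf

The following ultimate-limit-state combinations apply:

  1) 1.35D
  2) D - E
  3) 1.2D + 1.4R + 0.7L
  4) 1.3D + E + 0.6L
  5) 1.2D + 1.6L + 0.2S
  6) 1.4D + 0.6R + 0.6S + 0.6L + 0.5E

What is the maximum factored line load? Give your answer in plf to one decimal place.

1) 1.35(1440) = 1944.0
2) 1.0(1440) - 1.0(940) = 1440.0 - 940.0 = 500.0
3) 1.2(1440) + 1.4(913) + 0.7(331) = 1728.0 + 1278.2 + 231.7 = 3237.9
4) 1.3(1440) + 1.0(940) + 0.6(331) = 1872.0 + 940.0 + 198.6 = 3010.6
5) 1.2(1440) + 1.6(331) + 0.2(973) = 1728.0 + 529.6 + 194.6 = 2452.2
6) 1.4(1440) + 0.6(913) + 0.6(973) + 0.6(331) + 0.5(940) = 2016.0 + 547.8 + 583.8 + 198.6 + 470.0 = 3816.2
The controlling combination is 6, giving 3816.2 plf.

3816.2 plf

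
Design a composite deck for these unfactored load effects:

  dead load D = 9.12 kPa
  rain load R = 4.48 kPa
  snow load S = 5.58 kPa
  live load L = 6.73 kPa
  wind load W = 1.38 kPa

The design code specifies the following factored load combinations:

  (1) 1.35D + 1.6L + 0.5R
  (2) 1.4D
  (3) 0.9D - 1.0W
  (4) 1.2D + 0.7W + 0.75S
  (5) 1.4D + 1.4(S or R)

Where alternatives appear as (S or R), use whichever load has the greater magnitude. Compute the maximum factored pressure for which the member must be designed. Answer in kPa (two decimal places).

25.32 kPa

(S or R) → S = 5.58 kPa.
(1) 1.35(9.12) + 1.6(6.73) + 0.5(4.48) = 12.31 + 10.77 + 2.24 = 25.32
(2) 1.4(9.12) = 12.77
(3) 0.9(9.12) - 1.0(1.38) = 8.21 - 1.38 = 6.83
(4) 1.2(9.12) + 0.7(1.38) + 0.75(5.58) = 10.94 + 0.97 + 4.19 = 16.10
(5) 1.4(9.12) + 1.4(5.58) = 12.77 + 7.81 = 20.58
Maximum is from combination 1.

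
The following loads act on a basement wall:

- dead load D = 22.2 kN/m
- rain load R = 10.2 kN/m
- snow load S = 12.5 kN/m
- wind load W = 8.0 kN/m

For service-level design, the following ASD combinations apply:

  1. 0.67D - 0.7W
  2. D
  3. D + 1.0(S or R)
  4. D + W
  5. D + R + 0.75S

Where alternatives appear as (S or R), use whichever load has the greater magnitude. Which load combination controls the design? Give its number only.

(S or R) → S = 12.5 kN/m.
1. 0.67(22.2) - 0.7(8.0) = 14.9 - 5.6 = 9.3
2. 1.0(22.2) = 22.2
3. 1.0(22.2) + 1.0(12.5) = 22.2 + 12.5 = 34.7
4. 1.0(22.2) + 1.0(8.0) = 22.2 + 8.0 = 30.2
5. 1.0(22.2) + 1.0(10.2) + 0.75(12.5) = 22.2 + 10.2 + 9.4 = 41.8
The largest value is 41.8 kN/m from combination 5.

Combination 5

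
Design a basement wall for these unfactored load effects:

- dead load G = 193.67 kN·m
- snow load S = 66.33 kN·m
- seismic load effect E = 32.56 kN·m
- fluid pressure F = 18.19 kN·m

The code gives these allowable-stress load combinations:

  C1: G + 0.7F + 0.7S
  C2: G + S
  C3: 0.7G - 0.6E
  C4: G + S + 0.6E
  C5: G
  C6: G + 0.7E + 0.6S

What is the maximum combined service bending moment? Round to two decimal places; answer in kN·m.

C1: 1.0(193.67) + 0.7(18.19) + 0.7(66.33) = 193.67 + 12.73 + 46.43 = 252.83
C2: 1.0(193.67) + 1.0(66.33) = 193.67 + 66.33 = 260.00
C3: 0.7(193.67) - 0.6(32.56) = 135.57 - 19.54 = 116.03
C4: 1.0(193.67) + 1.0(66.33) + 0.6(32.56) = 193.67 + 66.33 + 19.54 = 279.54
C5: 1.0(193.67) = 193.67
C6: 1.0(193.67) + 0.7(32.56) + 0.6(66.33) = 193.67 + 22.79 + 39.80 = 256.26
Maximum is from combination 4.

279.54 kN·m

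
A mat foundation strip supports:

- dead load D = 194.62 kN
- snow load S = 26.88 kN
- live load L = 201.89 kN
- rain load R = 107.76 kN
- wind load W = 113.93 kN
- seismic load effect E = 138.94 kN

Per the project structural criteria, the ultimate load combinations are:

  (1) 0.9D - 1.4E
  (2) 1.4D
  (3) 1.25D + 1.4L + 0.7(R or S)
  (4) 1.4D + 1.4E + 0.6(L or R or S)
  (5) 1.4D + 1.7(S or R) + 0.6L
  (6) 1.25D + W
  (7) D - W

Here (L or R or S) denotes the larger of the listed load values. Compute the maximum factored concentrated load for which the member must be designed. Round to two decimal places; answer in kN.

(R or S) → R = 107.76 kN; (L or R or S) → L = 201.89 kN; (S or R) → R = 107.76 kN.
(1) 0.9(194.62) - 1.4(138.94) = 175.16 - 194.52 = -19.36
(2) 1.4(194.62) = 272.47
(3) 1.25(194.62) + 1.4(201.89) + 0.7(107.76) = 601.35
(4) 1.4(194.62) + 1.4(138.94) + 0.6(201.89) = 272.47 + 194.52 + 121.13 = 588.12
(5) 1.4(194.62) + 1.7(107.76) + 0.6(201.89) = 272.47 + 183.19 + 121.13 = 576.79
(6) 1.25(194.62) + 1.0(113.93) = 243.28 + 113.93 = 357.21
(7) 1.0(194.62) - 1.0(113.93) = 194.62 - 113.93 = 80.69
Maximum is from combination 3.

601.35 kN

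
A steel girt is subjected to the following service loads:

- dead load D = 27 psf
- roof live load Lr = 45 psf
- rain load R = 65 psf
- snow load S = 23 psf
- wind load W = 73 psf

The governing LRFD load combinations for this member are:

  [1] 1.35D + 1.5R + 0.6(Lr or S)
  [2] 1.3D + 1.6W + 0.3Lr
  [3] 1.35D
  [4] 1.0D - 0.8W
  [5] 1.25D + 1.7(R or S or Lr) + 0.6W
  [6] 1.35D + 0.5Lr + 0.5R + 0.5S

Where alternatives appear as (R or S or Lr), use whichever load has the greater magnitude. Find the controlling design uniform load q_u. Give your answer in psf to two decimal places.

188.05 psf

(Lr or S) → Lr = 45 psf; (R or S or Lr) → R = 65 psf.
[1] 1.35(27) + 1.5(65) + 0.6(45) = 36.45 + 97.50 + 27.00 = 160.95
[2] 1.3(27) + 1.6(73) + 0.3(45) = 35.10 + 116.80 + 13.50 = 165.40
[3] 1.35(27) = 36.45
[4] 1.0(27) - 0.8(73) = 27.00 - 58.40 = -31.40
[5] 1.25(27) + 1.7(65) + 0.6(73) = 33.75 + 110.50 + 43.80 = 188.05
[6] 1.35(27) + 0.5(45) + 0.5(65) + 0.5(23) = 36.45 + 22.50 + 32.50 + 11.50 = 102.95
The controlling combination is 5, giving 188.05 psf.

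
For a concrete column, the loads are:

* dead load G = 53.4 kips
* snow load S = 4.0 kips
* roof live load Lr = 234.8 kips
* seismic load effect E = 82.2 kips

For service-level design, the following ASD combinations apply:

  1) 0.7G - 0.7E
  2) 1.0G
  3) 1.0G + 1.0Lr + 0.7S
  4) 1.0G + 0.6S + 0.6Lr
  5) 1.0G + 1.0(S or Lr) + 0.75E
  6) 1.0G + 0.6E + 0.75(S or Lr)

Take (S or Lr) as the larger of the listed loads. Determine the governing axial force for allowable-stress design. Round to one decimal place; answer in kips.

349.9 kips

(S or Lr) → Lr = 234.8 kips.
1) 0.7(53.4) - 0.7(82.2) = -20.2
2) 1.0(53.4) = 53.4
3) 1.0(53.4) + 1.0(234.8) + 0.7(4.0) = 53.4 + 234.8 + 2.8 = 291.0
4) 1.0(53.4) + 0.6(4.0) + 0.6(234.8) = 53.4 + 2.4 + 140.9 = 196.7
5) 1.0(53.4) + 1.0(234.8) + 0.75(82.2) = 53.4 + 234.8 + 61.7 = 349.9
6) 1.0(53.4) + 0.6(82.2) + 0.75(234.8) = 53.4 + 49.3 + 176.1 = 278.8
Combination 5 governs: P = 349.9 kips.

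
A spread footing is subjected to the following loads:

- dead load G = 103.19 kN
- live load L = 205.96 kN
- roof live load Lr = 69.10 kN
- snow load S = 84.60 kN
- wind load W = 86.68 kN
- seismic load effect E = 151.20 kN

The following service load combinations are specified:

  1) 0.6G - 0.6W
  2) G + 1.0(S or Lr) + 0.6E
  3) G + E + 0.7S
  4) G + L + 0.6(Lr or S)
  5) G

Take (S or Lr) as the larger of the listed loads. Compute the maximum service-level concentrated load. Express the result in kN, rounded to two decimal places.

359.91 kN

(S or Lr) → S = 84.60 kN; (Lr or S) → S = 84.60 kN.
1) 0.6(103.19) - 0.6(86.68) = 9.91
2) 1.0(103.19) + 1.0(84.60) + 0.6(151.20) = 103.19 + 84.60 + 90.72 = 278.51
3) 1.0(103.19) + 1.0(151.20) + 0.7(84.60) = 103.19 + 151.20 + 59.22 = 313.61
4) 1.0(103.19) + 1.0(205.96) + 0.6(84.60) = 103.19 + 205.96 + 50.76 = 359.91
5) 1.0(103.19) = 103.19
Combination 4 governs: P = 359.91 kN.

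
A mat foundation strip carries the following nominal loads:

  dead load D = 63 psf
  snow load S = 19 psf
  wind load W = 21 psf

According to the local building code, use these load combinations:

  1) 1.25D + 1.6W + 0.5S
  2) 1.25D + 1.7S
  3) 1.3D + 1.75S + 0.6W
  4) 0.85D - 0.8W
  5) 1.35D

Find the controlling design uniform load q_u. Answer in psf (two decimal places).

127.75 psf

1) 1.25(63) + 1.6(21) + 0.5(19) = 78.75 + 33.60 + 9.50 = 121.85
2) 1.25(63) + 1.7(19) = 78.75 + 32.30 = 111.05
3) 1.3(63) + 1.75(19) + 0.6(21) = 81.90 + 33.25 + 12.60 = 127.75
4) 0.85(63) - 0.8(21) = 53.55 - 16.80 = 36.75
5) 1.35(63) = 85.05
Combination 3 governs: q_u = 127.75 psf.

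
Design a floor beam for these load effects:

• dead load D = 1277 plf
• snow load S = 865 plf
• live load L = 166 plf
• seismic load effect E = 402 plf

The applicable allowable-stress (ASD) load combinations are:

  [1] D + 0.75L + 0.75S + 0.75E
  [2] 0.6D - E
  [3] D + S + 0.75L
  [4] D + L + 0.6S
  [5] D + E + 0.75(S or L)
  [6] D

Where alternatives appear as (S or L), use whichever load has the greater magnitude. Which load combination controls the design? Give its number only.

(S or L) → S = 865 plf.
[1] 1.0(1277) + 0.75(166) + 0.75(865) + 0.75(402) = 2351.75
[2] 0.6(1277) - 1.0(402) = 364.20
[3] 1.0(1277) + 1.0(865) + 0.75(166) = 2266.50
[4] 1.0(1277) + 1.0(166) + 0.6(865) = 1962.00
[5] 1.0(1277) + 1.0(402) + 0.75(865) = 2327.75
[6] 1.0(1277) = 1277.00
The largest value is 2351.75 plf from combination 1.

Combination 1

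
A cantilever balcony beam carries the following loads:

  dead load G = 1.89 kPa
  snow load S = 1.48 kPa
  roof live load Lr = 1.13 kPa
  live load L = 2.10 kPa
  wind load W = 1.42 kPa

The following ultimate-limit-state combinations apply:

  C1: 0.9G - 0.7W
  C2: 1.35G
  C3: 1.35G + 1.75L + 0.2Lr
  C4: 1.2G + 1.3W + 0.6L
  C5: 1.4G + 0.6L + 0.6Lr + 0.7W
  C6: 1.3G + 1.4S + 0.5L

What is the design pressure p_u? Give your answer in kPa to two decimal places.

6.45 kPa

C1: 0.9(1.89) - 0.7(1.42) = 1.70 - 0.99 = 0.71
C2: 1.35(1.89) = 2.55
C3: 1.35(1.89) + 1.75(2.10) + 0.2(1.13) = 6.45
C4: 1.2(1.89) + 1.3(1.42) + 0.6(2.10) = 5.37
C5: 1.4(1.89) + 0.6(2.10) + 0.6(1.13) + 0.7(1.42) = 2.65 + 1.26 + 0.68 + 0.99 = 5.58
C6: 1.3(1.89) + 1.4(1.48) + 0.5(2.10) = 2.46 + 2.07 + 1.05 = 5.58
Maximum is from combination 3.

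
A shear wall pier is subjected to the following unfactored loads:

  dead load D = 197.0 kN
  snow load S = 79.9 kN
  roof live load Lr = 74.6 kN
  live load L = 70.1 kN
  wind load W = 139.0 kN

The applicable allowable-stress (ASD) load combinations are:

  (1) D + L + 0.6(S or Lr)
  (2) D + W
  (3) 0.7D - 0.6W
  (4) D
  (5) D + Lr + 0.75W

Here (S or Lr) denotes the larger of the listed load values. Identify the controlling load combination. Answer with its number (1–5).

Combination 5

(S or Lr) → S = 79.9 kN.
(1) 1.0(197.0) + 1.0(70.1) + 0.6(79.9) = 197.00 + 70.10 + 47.94 = 315.04
(2) 1.0(197.0) + 1.0(139.0) = 197.00 + 139.00 = 336.00
(3) 0.7(197.0) - 0.6(139.0) = 137.90 - 83.40 = 54.50
(4) 1.0(197.0) = 197.00
(5) 1.0(197.0) + 1.0(74.6) + 0.75(139.0) = 197.00 + 74.60 + 104.25 = 375.85
The largest value is 375.85 kN from combination 5.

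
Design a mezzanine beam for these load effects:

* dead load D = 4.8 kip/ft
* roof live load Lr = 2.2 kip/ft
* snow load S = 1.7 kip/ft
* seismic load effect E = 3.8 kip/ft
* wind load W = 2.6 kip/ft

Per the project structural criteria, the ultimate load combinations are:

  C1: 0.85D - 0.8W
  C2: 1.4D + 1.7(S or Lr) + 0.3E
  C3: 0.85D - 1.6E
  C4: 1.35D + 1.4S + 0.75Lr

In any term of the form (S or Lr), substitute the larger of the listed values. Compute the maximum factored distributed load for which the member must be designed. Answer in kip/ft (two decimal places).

(S or Lr) → Lr = 2.2 kip/ft.
C1: 0.85(4.8) - 0.8(2.6) = 4.08 - 2.08 = 2.00
C2: 1.4(4.8) + 1.7(2.2) + 0.3(3.8) = 6.72 + 3.74 + 1.14 = 11.60
C3: 0.85(4.8) - 1.6(3.8) = 4.08 - 6.08 = -2.00
C4: 1.35(4.8) + 1.4(1.7) + 0.75(2.2) = 6.48 + 2.38 + 1.65 = 10.51
Maximum is from combination 2.

11.60 kip/ft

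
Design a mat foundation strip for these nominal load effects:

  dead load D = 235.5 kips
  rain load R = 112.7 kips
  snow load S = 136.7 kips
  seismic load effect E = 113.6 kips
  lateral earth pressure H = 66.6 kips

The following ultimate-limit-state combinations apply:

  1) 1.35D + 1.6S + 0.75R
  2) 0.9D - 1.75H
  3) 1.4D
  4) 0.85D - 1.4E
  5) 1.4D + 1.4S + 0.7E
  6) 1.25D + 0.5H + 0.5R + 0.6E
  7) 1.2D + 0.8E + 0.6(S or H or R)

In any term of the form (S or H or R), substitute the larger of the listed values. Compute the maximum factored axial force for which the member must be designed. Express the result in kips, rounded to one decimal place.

(S or H or R) → S = 136.7 kips.
1) 1.35(235.5) + 1.6(136.7) + 0.75(112.7) = 621.2
2) 0.9(235.5) - 1.75(66.6) = 95.4
3) 1.4(235.5) = 329.7
4) 0.85(235.5) - 1.4(113.6) = 41.1
5) 1.4(235.5) + 1.4(136.7) + 0.7(113.6) = 600.6
6) 1.25(235.5) + 0.5(66.6) + 0.5(112.7) + 0.6(113.6) = 452.2
7) 1.2(235.5) + 0.8(113.6) + 0.6(136.7) = 455.5
Maximum is from combination 1.

621.2 kips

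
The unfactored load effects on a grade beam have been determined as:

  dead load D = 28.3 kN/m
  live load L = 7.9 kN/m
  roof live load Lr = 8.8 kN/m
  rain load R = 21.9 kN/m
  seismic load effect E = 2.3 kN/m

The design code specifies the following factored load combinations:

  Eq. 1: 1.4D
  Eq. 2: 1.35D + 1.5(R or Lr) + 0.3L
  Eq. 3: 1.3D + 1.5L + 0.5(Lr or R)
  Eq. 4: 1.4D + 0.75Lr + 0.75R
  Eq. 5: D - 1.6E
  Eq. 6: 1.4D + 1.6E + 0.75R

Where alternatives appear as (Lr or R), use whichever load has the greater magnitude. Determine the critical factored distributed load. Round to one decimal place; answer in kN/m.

73.4 kN/m

(R or Lr) → R = 21.9 kN/m; (Lr or R) → R = 21.9 kN/m.
Eq. 1: 1.4(28.3) = 39.6
Eq. 2: 1.35(28.3) + 1.5(21.9) + 0.3(7.9) = 73.4
Eq. 3: 1.3(28.3) + 1.5(7.9) + 0.5(21.9) = 59.6
Eq. 4: 1.4(28.3) + 0.75(8.8) + 0.75(21.9) = 39.6 + 6.6 + 16.4 = 62.6
Eq. 5: 1.0(28.3) - 1.6(2.3) = 28.3 - 3.7 = 24.6
Eq. 6: 1.4(28.3) + 1.6(2.3) + 0.75(21.9) = 39.6 + 3.7 + 16.4 = 59.7
The controlling combination is 2, giving 73.4 kN/m.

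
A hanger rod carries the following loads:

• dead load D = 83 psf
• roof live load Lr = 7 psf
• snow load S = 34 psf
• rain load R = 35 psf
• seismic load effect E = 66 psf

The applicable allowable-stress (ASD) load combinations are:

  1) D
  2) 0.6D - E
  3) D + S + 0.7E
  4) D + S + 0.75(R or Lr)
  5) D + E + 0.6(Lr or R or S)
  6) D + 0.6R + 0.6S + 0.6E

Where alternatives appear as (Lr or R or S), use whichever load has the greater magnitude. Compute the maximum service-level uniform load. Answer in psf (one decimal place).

170.0 psf

(R or Lr) → R = 35 psf; (Lr or R or S) → R = 35 psf.
1) 1.0(83) = 83.0
2) 0.6(83) - 1.0(66) = 49.8 - 66.0 = -16.2
3) 1.0(83) + 1.0(34) + 0.7(66) = 83.0 + 34.0 + 46.2 = 163.2
4) 1.0(83) + 1.0(34) + 0.75(35) = 83.0 + 34.0 + 26.3 = 143.3
5) 1.0(83) + 1.0(66) + 0.6(35) = 83.0 + 66.0 + 21.0 = 170.0
6) 1.0(83) + 0.6(35) + 0.6(34) + 0.6(66) = 83.0 + 21.0 + 20.4 + 39.6 = 164.0
Maximum is from combination 5.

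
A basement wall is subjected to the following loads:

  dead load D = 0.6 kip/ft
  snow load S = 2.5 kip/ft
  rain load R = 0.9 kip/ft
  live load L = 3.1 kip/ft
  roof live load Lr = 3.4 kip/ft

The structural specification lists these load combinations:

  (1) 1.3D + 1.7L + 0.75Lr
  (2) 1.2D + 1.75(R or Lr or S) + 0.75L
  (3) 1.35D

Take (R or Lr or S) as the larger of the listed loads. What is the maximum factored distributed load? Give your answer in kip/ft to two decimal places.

9.00 kip/ft

(R or Lr or S) → Lr = 3.4 kip/ft.
(1) 1.3(0.6) + 1.7(3.1) + 0.75(3.4) = 0.78 + 5.27 + 2.55 = 8.60
(2) 1.2(0.6) + 1.75(3.4) + 0.75(3.1) = 0.72 + 5.95 + 2.33 = 9.00
(3) 1.35(0.6) = 0.81
The controlling combination is 2, giving 9.00 kip/ft.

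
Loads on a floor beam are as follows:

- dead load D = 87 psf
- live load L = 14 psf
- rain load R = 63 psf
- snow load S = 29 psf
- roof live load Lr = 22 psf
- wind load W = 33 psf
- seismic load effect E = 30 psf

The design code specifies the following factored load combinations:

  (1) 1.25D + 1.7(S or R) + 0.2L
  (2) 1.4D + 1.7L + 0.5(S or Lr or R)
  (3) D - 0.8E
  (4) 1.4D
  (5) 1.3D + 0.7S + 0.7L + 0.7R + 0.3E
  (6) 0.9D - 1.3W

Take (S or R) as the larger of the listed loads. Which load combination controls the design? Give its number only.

Combination 1

(S or R) → R = 63 psf; (S or Lr or R) → R = 63 psf.
(1) 1.25(87) + 1.7(63) + 0.2(14) = 108.75 + 107.10 + 2.80 = 218.65
(2) 1.4(87) + 1.7(14) + 0.5(63) = 121.80 + 23.80 + 31.50 = 177.10
(3) 1.0(87) - 0.8(30) = 87.00 - 24.00 = 63.00
(4) 1.4(87) = 121.80
(5) 1.3(87) + 0.7(29) + 0.7(14) + 0.7(63) + 0.3(30) = 113.10 + 20.30 + 9.80 + 44.10 + 9.00 = 196.30
(6) 0.9(87) - 1.3(33) = 78.30 - 42.90 = 35.40
The largest value is 218.65 psf from combination 1.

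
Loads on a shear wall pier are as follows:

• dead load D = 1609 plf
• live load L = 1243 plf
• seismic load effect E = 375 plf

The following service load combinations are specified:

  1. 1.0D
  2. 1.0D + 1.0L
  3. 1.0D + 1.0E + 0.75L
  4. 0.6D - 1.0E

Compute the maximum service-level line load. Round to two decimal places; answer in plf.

1. 1.0(1609) = 1609.00
2. 1.0(1609) + 1.0(1243) = 1609.00 + 1243.00 = 2852.00
3. 1.0(1609) + 1.0(375) + 0.75(1243) = 1609.00 + 375.00 + 932.25 = 2916.25
4. 0.6(1609) - 1.0(375) = 965.40 - 375.00 = 590.40
Combination 3 governs: w = 2916.25 plf.

2916.25 plf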